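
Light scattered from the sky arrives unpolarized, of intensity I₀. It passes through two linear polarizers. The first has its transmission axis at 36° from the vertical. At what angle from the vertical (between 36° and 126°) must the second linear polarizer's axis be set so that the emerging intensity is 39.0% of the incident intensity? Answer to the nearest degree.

θ ≈ 64°

Unpolarized light through the first polarizer → I₁ = ½ I₀, now polarized at 36°.
Need I₂/I₀ = 0.39, so cos²(θ − 36°) = 0.39 / 0.5 = 0.78.
θ − 36° = arccos(√0.78) = 28.0°, giving θ ≈ 36 + 28.0 = 64.0°.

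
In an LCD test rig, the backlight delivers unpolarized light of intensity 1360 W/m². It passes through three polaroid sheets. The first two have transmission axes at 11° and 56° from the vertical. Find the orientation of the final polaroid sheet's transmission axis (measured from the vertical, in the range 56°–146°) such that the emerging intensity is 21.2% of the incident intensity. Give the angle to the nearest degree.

Unpolarized light through the first polarizer → I₁ = ½ I₀, now polarized at 11°.
I₂ = I₁ cos²(56° − 11°) = 0.5 I₀ · cos²(45°) = 0.25 I₀.
Need I₃/I₀ = 0.212, so cos²(θ − 56°) = 0.212 / 0.25 = 0.848.
θ − 56° = arccos(√0.848) = 22.9°, giving θ ≈ 56 + 22.9 = 78.9°.

θ ≈ 79°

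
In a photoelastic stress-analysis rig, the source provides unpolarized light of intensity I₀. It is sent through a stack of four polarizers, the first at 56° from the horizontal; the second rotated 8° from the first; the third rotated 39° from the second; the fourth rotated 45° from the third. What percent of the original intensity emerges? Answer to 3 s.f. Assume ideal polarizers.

Unpolarized light through the first polarizer → I₁ = ½ I₀, now polarized at 56°.
I₂ = I₁ cos²(8°) = 0.5 · 0.9806 I₀ = 0.4903 I₀.
I₃ = I₂ cos²(39°) = 0.4903 · 0.604 I₀ = 0.2961 I₀.
I₄ = I₃ cos²(45°) = 0.2961 · 0.5 I₀ = 0.1481 I₀.
That is 14.81% of the incident intensity.

≈ 14.8%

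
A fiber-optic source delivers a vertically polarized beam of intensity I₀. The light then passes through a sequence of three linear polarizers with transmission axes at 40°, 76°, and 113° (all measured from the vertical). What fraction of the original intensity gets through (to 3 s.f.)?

≈ 0.245 I₀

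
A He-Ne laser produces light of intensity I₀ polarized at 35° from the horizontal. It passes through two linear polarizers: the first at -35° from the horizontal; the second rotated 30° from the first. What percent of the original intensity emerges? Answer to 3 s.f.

I₁ = I₀ cos²(-35° − 35°) = I₀ cos²(70°) = 0.117 I₀.
I₂ = I₁ cos²(30°) = 0.117 · 0.75 I₀ = 0.08773 I₀.
That is 8.773% of the incident intensity.

≈ 8.77%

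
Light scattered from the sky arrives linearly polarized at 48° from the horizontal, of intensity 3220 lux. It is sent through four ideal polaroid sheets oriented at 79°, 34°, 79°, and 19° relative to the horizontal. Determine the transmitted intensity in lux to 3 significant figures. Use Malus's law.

I ≈ 148 lux

By Malus's law, I₁ = 3220 lux · cos²(31°) = 2366 lux.
I₂ = I₁ · cos²(45°) = 2366 · 0.5 = 1183 lux.
I₃ = I₂ · cos²(45°) = 1183 · 0.5 = 591.5 lux.
I₄ = I₃ · cos²(60°) = 591.5 · 0.25 = 147.9 lux.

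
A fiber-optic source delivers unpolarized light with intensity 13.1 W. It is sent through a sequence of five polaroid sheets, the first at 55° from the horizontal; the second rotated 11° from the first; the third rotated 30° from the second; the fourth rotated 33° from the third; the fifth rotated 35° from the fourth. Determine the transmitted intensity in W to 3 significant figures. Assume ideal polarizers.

I ≈ 2.23 W

Unpolarized light through the first polarizer → I₁ = 13.1 W/2 = 6.55 W, polarized at 55°.
I₂ = I₁ · cos²(11°) = 6.55 · 0.9636 = 6.312 W.
I₃ = I₂ · cos²(30°) = 6.312 · 0.75 = 4.734 W.
I₄ = I₃ · cos²(33°) = 4.734 · 0.7034 = 3.329 W.
I₅ = I₄ · cos²(35°) = 3.329 · 0.671 = 2.234 W.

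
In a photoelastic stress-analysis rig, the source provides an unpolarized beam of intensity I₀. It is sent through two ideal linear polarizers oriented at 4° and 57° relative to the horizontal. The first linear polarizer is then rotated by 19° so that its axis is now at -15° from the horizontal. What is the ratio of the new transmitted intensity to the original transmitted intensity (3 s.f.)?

Before rotation:
Unpolarized light through the first polarizer → I₁ = ½ I₀, now polarized at 4°.
I₂ = I₁ cos²(57° − 4°) = 0.5 I₀ · cos²(53°) = 0.1811 I₀.
After rotation:
Unpolarized light through the first polarizer → I₁ = ½ I₀, now polarized at -15°.
I₂ = I₁ cos²(57° + 15°) = 0.5 I₀ · cos²(72°) = 0.04775 I₀.
Ratio = 0.04775 / 0.1811 = 0.2637.

I_new/I_old ≈ 0.264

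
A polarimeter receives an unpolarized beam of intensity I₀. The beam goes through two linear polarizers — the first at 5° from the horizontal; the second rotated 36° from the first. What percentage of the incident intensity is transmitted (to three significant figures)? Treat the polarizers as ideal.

≈ 32.7%

Unpolarized light through the first polarizer → I₁ = ½ I₀, now polarized at 5°.
I₂ = I₁ cos²(36°) = 0.5 · 0.6545 I₀ = 0.3273 I₀.
That is 32.73% of the incident intensity.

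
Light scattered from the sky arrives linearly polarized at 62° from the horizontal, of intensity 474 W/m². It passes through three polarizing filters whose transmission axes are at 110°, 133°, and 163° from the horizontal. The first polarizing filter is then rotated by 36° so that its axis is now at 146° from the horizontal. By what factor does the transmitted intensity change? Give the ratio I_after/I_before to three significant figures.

I_new/I_old ≈ 0.0273

Before rotation:
I₁ = I₀ cos²(110° − 62°) = I₀ cos²(48°) = 0.4477 I₀.
I₂ = I₁ cos²(133° − 110°) = 0.4477 I₀ · cos²(23°) = 0.3794 I₀.
I₃ = I₂ cos²(163° − 133°) = 0.3794 I₀ · cos²(30°) = 0.2845 I₀.
After rotation:
I₁ = I₀ cos²(146° − 62°) = I₀ cos²(84°) = 0.01093 I₀.
I₂ = I₁ cos²(133° − 146°) = 0.01093 I₀ · cos²(13°) = 0.01037 I₀.
I₃ = I₂ cos²(163° − 133°) = 0.01037 I₀ · cos²(30°) = 0.00778 I₀.
Ratio = 0.00778 / 0.2845 = 0.02734.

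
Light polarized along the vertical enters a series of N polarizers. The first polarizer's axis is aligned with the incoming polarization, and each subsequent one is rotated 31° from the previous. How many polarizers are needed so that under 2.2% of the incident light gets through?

First polarizer is aligned with the polarization: full transmission.
Each further stage multiplies by cos²(31°) = 0.7347.
After N polarizers: T = 0.7347^(N−1). Require T < 0.022 ⇒ N−1 > ln(0.022)/ln(0.7347) = 12.38, so N−1 ≥ 13 and N = 14.
Check: N=14 gives T = 0.01818 < 0.022; N=13 gives T = 0.02475.

N = 14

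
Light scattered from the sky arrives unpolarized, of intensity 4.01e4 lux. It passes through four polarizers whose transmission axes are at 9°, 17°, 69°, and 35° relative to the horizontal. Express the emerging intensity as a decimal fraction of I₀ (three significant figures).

Unpolarized light through the first polarizer → I₁ = 4.01e4 lux/2 = 2.005e+04 lux, polarized at 9°.
I₂ = I₁ · cos²(8°) = 2.005e+04 · 0.9806 = 1.966e+04 lux.
I₃ = I₂ · cos²(52°) = 1.966e+04 · 0.379 = 7453 lux.
I₄ = I₃ · cos²(34°) = 7453 · 0.6873 = 5122 lux.
Transmitted fraction = 0.1277.

I/I₀ ≈ 0.128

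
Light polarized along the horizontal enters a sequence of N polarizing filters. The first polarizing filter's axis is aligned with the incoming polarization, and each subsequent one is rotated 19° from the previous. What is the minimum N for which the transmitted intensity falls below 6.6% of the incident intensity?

N = 26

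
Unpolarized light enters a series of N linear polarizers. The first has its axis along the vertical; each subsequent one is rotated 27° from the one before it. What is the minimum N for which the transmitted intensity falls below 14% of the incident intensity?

First polarizer halves the unpolarized light: factor 1/2.
Each further stage multiplies by cos²(27°) = 0.7939.
After N polarizers: T = 0.5·0.7939^(N−1). Require T < 0.14 ⇒ N−1 > ln(0.14/0.5)/ln(0.7939) = 5.52, so N−1 ≥ 6 and N = 7.
Check: N=7 gives T = 0.1252 < 0.14; N=6 gives T = 0.1577.

N = 7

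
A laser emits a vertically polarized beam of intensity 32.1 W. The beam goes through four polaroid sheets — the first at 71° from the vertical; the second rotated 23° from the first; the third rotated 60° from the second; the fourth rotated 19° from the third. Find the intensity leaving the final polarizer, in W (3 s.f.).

I₁ = 32.1 W · cos²(71°) = 3.402 W.
I₂ = I₁ · cos²(23°) = 3.402 · 0.8473 = 2.883 W.
I₃ = I₂ · cos²(60°) = 2.883 · 0.25 = 0.7207 W.
I₄ = I₃ · cos²(19°) = 0.7207 · 0.894 = 0.6443 W.

I ≈ 0.644 W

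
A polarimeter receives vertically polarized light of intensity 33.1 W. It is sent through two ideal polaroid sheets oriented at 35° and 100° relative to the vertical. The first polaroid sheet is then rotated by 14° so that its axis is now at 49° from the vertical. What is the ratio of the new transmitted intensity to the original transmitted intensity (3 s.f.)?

I_new/I_old ≈ 1.42

Before rotation:
By Malus's law, I₁ = I₀ cos²(35° − 0°) = I₀ cos²(35°) = 0.671 I₀.
I₂ = I₁ cos²(100° − 35°) = 0.671 I₀ · cos²(65°) = 0.1198 I₀.
After rotation:
I₁ = I₀ cos²(49° − 0°) = I₀ cos²(49°) = 0.4304 I₀.
I₂ = I₁ cos²(100° − 49°) = 0.4304 I₀ · cos²(51°) = 0.1705 I₀.
Ratio = 0.1705 / 0.1198 = 1.422.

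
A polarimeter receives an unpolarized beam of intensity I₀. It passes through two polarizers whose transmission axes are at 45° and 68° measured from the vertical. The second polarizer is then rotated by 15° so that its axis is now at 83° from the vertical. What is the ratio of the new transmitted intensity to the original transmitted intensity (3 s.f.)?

I_new/I_old ≈ 0.733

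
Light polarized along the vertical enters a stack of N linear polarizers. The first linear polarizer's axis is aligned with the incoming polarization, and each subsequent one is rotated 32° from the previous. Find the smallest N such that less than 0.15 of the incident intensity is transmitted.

First polarizer is aligned with the polarization: full transmission.
Each further stage multiplies by cos²(32°) = 0.7192.
After N polarizers: T = 0.7192^(N−1). Require T < 0.15 ⇒ N−1 > ln(0.15)/ln(0.7192) = 5.76, so N−1 ≥ 6 and N = 7.
Check: N=7 gives T = 0.1384 < 0.15; N=6 gives T = 0.1924.

N = 7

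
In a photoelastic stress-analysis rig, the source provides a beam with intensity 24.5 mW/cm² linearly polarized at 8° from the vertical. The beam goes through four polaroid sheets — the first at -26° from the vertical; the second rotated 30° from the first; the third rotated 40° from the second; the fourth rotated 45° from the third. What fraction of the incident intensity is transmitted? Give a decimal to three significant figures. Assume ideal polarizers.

I/I₀ ≈ 0.151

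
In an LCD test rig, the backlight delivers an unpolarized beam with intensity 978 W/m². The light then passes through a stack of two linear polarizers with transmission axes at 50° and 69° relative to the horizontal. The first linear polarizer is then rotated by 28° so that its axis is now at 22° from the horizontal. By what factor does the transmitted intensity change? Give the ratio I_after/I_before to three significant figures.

Before rotation:
Unpolarized light through the first polarizer → I₁ = ½ I₀, now polarized at 50°.
I₂ = I₁ cos²(69° − 50°) = 0.5 I₀ · cos²(19°) = 0.447 I₀.
After rotation:
Unpolarized light through the first polarizer → I₁ = ½ I₀, now polarized at 22°.
I₂ = I₁ cos²(69° − 22°) = 0.5 I₀ · cos²(47°) = 0.2326 I₀.
Ratio = 0.2326 / 0.447 = 0.5203.

I_new/I_old ≈ 0.520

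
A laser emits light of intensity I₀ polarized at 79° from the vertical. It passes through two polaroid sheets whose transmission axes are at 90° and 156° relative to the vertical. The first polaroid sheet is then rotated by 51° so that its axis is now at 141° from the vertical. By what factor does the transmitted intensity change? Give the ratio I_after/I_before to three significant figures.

I_new/I_old ≈ 1.29

Before rotation:
I₁ = I₀ cos²(90° − 79°) = I₀ cos²(11°) = 0.9636 I₀.
I₂ = I₁ cos²(156° − 90°) = 0.9636 I₀ · cos²(66°) = 0.1594 I₀.
After rotation:
I₁ = I₀ cos²(141° − 79°) = I₀ cos²(62°) = 0.2204 I₀.
I₂ = I₁ cos²(156° − 141°) = 0.2204 I₀ · cos²(15°) = 0.2056 I₀.
Ratio = 0.2056 / 0.1594 = 1.29.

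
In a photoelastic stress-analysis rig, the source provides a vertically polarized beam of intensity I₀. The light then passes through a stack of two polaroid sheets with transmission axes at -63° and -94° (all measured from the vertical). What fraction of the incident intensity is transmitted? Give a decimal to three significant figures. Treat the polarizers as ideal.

I₁ = I₀ cos²(-63° − 0°) = I₀ cos²(63°) = 0.2061 I₀.
I₂ = I₁ cos²(-94° + 63°) = 0.2061 I₀ · cos²(31°) = 0.1514 I₀.
Transmitted fraction = 0.1514.

≈ 0.151 I₀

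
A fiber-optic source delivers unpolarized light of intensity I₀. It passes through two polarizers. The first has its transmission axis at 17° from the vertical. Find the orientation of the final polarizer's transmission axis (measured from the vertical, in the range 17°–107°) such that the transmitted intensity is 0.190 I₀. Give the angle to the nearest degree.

Unpolarized light through the first polarizer → I₁ = ½ I₀, now polarized at 17°.
Need I₂/I₀ = 0.19, so cos²(θ − 17°) = 0.19 / 0.5 = 0.38.
θ − 17° = arccos(√0.38) = 51.9°, giving θ ≈ 17 + 51.9 = 68.9°.

θ ≈ 69°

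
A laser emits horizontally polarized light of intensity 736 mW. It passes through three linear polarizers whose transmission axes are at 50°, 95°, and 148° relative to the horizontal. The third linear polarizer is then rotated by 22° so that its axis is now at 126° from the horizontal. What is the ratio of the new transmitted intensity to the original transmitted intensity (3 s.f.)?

I_new/I_old ≈ 2.03

Before rotation:
I₁ = I₀ cos²(50° − 0°) = I₀ cos²(50°) = 0.4132 I₀.
I₂ = I₁ cos²(95° − 50°) = 0.4132 I₀ · cos²(45°) = 0.2066 I₀.
I₃ = I₂ cos²(148° − 95°) = 0.2066 I₀ · cos²(53°) = 0.07482 I₀.
After rotation:
I₁ = I₀ cos²(50° − 0°) = I₀ cos²(50°) = 0.4132 I₀.
I₂ = I₁ cos²(95° − 50°) = 0.4132 I₀ · cos²(45°) = 0.2066 I₀.
I₃ = I₂ cos²(126° − 95°) = 0.2066 I₀ · cos²(31°) = 0.1518 I₀.
Ratio = 0.1518 / 0.07482 = 2.029.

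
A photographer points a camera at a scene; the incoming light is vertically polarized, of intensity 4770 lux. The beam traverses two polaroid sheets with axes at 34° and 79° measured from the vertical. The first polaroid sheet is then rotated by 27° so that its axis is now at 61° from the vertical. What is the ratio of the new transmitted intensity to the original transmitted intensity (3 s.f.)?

I_new/I_old ≈ 0.619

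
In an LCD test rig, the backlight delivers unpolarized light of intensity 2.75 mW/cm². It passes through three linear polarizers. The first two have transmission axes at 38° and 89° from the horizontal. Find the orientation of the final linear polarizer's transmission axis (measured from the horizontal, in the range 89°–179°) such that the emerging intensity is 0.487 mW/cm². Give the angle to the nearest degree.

θ ≈ 108°

Unpolarized light through the first polarizer → I₁ = ½ I₀, now polarized at 38°.
I₂ = I₁ cos²(89° − 38°) = 0.5 I₀ · cos²(51°) = 0.198 I₀.
Target fraction: 0.487 / 2.75 mW/cm² = 0.1771 of I₀.
Need I₃/I₀ = 0.1771, so cos²(θ − 89°) = 0.1771 / 0.198 = 0.8943.
θ − 89° = arccos(√0.8943) = 19.0°, giving θ ≈ 89 + 19.0 = 108.0°.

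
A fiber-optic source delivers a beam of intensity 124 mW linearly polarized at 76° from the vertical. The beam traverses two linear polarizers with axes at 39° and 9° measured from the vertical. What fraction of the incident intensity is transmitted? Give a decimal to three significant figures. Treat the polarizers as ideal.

I/I₀ ≈ 0.478

By Malus's law, I₁ = 124 mW · cos²(37°) = 79.09 mW.
I₂ = I₁ · cos²(30°) = 79.09 · 0.75 = 59.32 mW.
Transmitted fraction = 0.4784.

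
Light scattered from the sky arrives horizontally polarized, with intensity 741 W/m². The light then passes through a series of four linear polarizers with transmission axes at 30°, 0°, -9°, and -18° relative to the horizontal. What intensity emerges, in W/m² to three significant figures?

I₁ = 741 W/m² · cos²(30°) = 555.8 W/m².
I₂ = I₁ · cos²(30°) = 555.8 · 0.75 = 416.8 W/m².
I₃ = I₂ · cos²(9°) = 416.8 · 0.9755 = 406.6 W/m².
I₄ = I₃ · cos²(9°) = 406.6 · 0.9755 = 396.7 W/m².

I ≈ 397 W/m²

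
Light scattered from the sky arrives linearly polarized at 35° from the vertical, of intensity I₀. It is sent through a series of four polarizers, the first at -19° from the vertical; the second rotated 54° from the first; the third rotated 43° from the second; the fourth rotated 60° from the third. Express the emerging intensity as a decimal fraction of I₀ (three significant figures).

I₁ = I₀ cos²(-19° − 35°) = I₀ cos²(54°) = 0.3455 I₀.
I₂ = I₁ cos²(54°) = 0.3455 · 0.3455 I₀ = 0.1194 I₀.
I₃ = I₂ cos²(43°) = 0.1194 · 0.5349 I₀ = 0.06385 I₀.
I₄ = I₃ cos²(60°) = 0.06385 · 0.25 I₀ = 0.01596 I₀.
Transmitted fraction = 0.01596.

≈ 0.0160 I₀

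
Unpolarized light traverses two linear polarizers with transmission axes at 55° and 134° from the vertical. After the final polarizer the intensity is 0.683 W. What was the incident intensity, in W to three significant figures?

Unpolarized light through the first polarizer → I₁ = ½ I₀, now polarized at 55°.
I₂ = I₁ cos²(134° − 55°) = 0.5 I₀ · cos²(79°) = 0.0182 I₀.
So 0.683 W = 0.0182 I₀, giving I₀ = 0.683/0.0182 = 37.52 W.

I₀ ≈ 37.5 W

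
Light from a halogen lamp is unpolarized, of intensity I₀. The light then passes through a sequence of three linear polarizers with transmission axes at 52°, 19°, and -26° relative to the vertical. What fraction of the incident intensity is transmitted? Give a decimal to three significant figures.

≈ 0.176 I₀

Unpolarized light through the first polarizer → I₁ = ½ I₀, now polarized at 52°.
I₂ = I₁ cos²(19° − 52°) = 0.5 I₀ · cos²(33°) = 0.3517 I₀.
I₃ = I₂ cos²(-26° − 19°) = 0.3517 I₀ · cos²(45°) = 0.1758 I₀.
Transmitted fraction = 0.1758.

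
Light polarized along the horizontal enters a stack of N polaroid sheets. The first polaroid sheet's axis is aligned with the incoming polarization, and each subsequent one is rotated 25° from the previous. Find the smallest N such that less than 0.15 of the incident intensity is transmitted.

First polarizer is aligned with the polarization: full transmission.
Each further stage multiplies by cos²(25°) = 0.8214.
After N polarizers: T = 0.8214^(N−1). Require T < 0.15 ⇒ N−1 > ln(0.15)/ln(0.8214) = 9.64, so N−1 ≥ 10 and N = 11.
Check: N=11 gives T = 0.1398 < 0.15; N=10 gives T = 0.1702.

N = 11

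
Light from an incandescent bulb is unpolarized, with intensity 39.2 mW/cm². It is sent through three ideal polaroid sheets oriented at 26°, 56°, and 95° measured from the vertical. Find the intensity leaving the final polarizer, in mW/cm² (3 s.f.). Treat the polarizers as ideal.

I ≈ 8.88 mW/cm²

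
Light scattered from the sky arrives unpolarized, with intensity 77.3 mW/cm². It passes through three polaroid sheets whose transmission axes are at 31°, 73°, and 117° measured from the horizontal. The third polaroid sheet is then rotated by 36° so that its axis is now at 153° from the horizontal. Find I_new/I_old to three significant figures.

I_new/I_old ≈ 0.0583

Before rotation:
Unpolarized light through the first polarizer → I₁ = ½ I₀, now polarized at 31°.
I₂ = I₁ cos²(73° − 31°) = 0.5 I₀ · cos²(42°) = 0.2761 I₀.
I₃ = I₂ cos²(117° − 73°) = 0.2761 I₀ · cos²(44°) = 0.1429 I₀.
After rotation:
Unpolarized light through the first polarizer → I₁ = ½ I₀, now polarized at 31°.
I₂ = I₁ cos²(73° − 31°) = 0.5 I₀ · cos²(42°) = 0.2761 I₀.
I₃ = I₂ cos²(153° − 73°) = 0.2761 I₀ · cos²(80°) = 0.008326 I₀.
Ratio = 0.008326 / 0.1429 = 0.05827.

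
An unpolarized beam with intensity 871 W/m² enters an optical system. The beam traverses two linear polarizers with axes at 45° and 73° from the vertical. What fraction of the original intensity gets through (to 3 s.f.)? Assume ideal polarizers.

I/I₀ ≈ 0.390

Unpolarized light through the first polarizer → I₁ = 871 W/m²/2 = 435.5 W/m², polarized at 45°.
I₂ = I₁ · cos²(28°) = 435.5 · 0.7796 = 339.5 W/m².
Transmitted fraction = 0.3898.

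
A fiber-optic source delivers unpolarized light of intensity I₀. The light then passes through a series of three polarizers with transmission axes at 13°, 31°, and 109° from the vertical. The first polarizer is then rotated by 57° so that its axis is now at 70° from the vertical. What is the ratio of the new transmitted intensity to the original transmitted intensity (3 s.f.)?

Before rotation:
Unpolarized light through the first polarizer → I₁ = ½ I₀, now polarized at 13°.
I₂ = I₁ cos²(31° − 13°) = 0.5 I₀ · cos²(18°) = 0.4523 I₀.
I₃ = I₂ cos²(109° − 31°) = 0.4523 I₀ · cos²(78°) = 0.01955 I₀.
After rotation:
Unpolarized light through the first polarizer → I₁ = ½ I₀, now polarized at 70°.
I₂ = I₁ cos²(31° − 70°) = 0.5 I₀ · cos²(39°) = 0.302 I₀.
I₃ = I₂ cos²(109° − 31°) = 0.302 I₀ · cos²(78°) = 0.01305 I₀.
Ratio = 0.01305 / 0.01955 = 0.6677.

I_new/I_old ≈ 0.668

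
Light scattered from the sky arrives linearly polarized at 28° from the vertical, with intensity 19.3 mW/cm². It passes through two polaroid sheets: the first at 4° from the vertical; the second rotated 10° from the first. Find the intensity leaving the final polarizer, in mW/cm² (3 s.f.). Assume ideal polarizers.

I₁ = 19.3 mW/cm² · cos²(24°) = 16.11 mW/cm².
I₂ = I₁ · cos²(10°) = 16.11 · 0.9698 = 15.62 mW/cm².

I ≈ 15.6 mW/cm²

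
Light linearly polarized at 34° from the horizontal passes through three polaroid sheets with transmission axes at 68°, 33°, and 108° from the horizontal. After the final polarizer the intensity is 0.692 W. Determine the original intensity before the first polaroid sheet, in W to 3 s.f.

By Malus's law, I₁ = I₀ cos²(68° − 34°) = I₀ cos²(34°) = 0.6873 I₀.
I₂ = I₁ cos²(33° − 68°) = 0.6873 I₀ · cos²(35°) = 0.4612 I₀.
I₃ = I₂ cos²(108° − 33°) = 0.4612 I₀ · cos²(75°) = 0.03089 I₀.
So 0.692 W = 0.03089 I₀, giving I₀ = 0.692/0.03089 = 22.4 W.

I₀ ≈ 22.4 W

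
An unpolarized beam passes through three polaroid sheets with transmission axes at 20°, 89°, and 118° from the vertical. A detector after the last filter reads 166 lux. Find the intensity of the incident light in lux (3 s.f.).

Unpolarized light through the first polarizer → I₁ = ½ I₀, now polarized at 20°.
I₂ = I₁ cos²(89° − 20°) = 0.5 I₀ · cos²(69°) = 0.06421 I₀.
I₃ = I₂ cos²(118° − 89°) = 0.06421 I₀ · cos²(29°) = 0.04912 I₀.
So 166 lux = 0.04912 I₀, giving I₀ = 166/0.04912 = 3379 lux.

I₀ ≈ 3380 lux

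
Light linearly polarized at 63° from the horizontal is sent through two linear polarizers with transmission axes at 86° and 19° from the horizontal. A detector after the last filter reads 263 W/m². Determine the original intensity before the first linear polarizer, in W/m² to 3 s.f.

I₁ = I₀ cos²(86° − 63°) = I₀ cos²(23°) = 0.8473 I₀.
I₂ = I₁ cos²(19° − 86°) = 0.8473 I₀ · cos²(67°) = 0.1294 I₀.
So 263 W/m² = 0.1294 I₀, giving I₀ = 263/0.1294 = 2033 W/m².

I₀ ≈ 2030 W/m²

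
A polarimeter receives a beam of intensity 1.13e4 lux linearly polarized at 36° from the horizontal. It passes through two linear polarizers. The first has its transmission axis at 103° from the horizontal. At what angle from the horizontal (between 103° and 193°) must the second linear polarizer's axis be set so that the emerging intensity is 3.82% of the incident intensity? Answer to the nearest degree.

θ ≈ 163°

By Malus's law, I₁ = I₀ cos²(103° − 36°) = I₀ cos²(67°) = 0.1527 I₀.
Need I₂/I₀ = 0.0382, so cos²(θ − 103°) = 0.0382 / 0.1527 = 0.2502.
θ − 103° = arccos(√0.2502) = 60.0°, giving θ ≈ 103 + 60.0 = 163.0°.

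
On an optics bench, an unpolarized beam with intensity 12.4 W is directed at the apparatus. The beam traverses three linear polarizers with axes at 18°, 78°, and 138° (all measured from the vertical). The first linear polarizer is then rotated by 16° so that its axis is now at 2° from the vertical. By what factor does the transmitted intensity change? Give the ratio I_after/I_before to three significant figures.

I_new/I_old ≈ 0.234

Before rotation:
Unpolarized light through the first polarizer → I₁ = ½ I₀, now polarized at 18°.
I₂ = I₁ cos²(78° − 18°) = 0.5 I₀ · cos²(60°) = 0.125 I₀.
I₃ = I₂ cos²(138° − 78°) = 0.125 I₀ · cos²(60°) = 0.03125 I₀.
After rotation:
Unpolarized light through the first polarizer → I₁ = ½ I₀, now polarized at 2°.
I₂ = I₁ cos²(78° − 2°) = 0.5 I₀ · cos²(76°) = 0.02926 I₀.
I₃ = I₂ cos²(138° − 78°) = 0.02926 I₀ · cos²(60°) = 0.007316 I₀.
Ratio = 0.007316 / 0.03125 = 0.2341.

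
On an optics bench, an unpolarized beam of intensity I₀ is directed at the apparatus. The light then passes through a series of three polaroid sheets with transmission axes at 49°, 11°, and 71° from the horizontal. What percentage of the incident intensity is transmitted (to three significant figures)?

≈ 7.76%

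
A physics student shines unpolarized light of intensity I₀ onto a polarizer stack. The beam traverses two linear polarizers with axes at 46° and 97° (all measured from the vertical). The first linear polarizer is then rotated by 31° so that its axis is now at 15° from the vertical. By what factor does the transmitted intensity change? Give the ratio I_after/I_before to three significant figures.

Before rotation:
Unpolarized light through the first polarizer → I₁ = ½ I₀, now polarized at 46°.
I₂ = I₁ cos²(97° − 46°) = 0.5 I₀ · cos²(51°) = 0.198 I₀.
After rotation:
Unpolarized light through the first polarizer → I₁ = ½ I₀, now polarized at 15°.
I₂ = I₁ cos²(97° − 15°) = 0.5 I₀ · cos²(82°) = 0.009685 I₀.
Ratio = 0.009685 / 0.198 = 0.04891.

I_new/I_old ≈ 0.0489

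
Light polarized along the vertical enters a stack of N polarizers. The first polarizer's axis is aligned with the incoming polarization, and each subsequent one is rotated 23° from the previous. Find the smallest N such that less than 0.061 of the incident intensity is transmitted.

N = 18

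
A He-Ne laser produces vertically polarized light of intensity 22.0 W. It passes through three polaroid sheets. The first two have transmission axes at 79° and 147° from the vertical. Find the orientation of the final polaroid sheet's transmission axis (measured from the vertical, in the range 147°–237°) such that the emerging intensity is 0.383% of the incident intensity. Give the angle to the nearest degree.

θ ≈ 177°

I₁ = I₀ cos²(79° − 0°) = I₀ cos²(79°) = 0.03641 I₀.
I₂ = I₁ cos²(147° − 79°) = 0.03641 I₀ · cos²(68°) = 0.005109 I₀.
Need I₃/I₀ = 0.00383, so cos²(θ − 147°) = 0.00383 / 0.005109 = 0.7496.
θ − 147° = arccos(√0.7496) = 30.0°, giving θ ≈ 147 + 30.0 = 177.0°.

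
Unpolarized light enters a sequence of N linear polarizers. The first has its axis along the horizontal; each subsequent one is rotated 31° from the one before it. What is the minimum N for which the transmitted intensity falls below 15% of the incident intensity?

First polarizer halves the unpolarized light: factor 1/2.
Each further stage multiplies by cos²(31°) = 0.7347.
After N polarizers: T = 0.5·0.7347^(N−1). Require T < 0.15 ⇒ N−1 > ln(0.15/0.5)/ln(0.7347) = 3.91, so N−1 ≥ 4 and N = 5.
Check: N=5 gives T = 0.1457 < 0.15; N=4 gives T = 0.1983.

N = 5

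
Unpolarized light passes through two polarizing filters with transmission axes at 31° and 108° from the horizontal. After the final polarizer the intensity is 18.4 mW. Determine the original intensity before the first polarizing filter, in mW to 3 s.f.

I₀ ≈ 727 mW

Unpolarized light through the first polarizer → I₁ = ½ I₀, now polarized at 31°.
I₂ = I₁ cos²(108° − 31°) = 0.5 I₀ · cos²(77°) = 0.0253 I₀.
So 18.4 mW = 0.0253 I₀, giving I₀ = 18.4/0.0253 = 727.2 mW.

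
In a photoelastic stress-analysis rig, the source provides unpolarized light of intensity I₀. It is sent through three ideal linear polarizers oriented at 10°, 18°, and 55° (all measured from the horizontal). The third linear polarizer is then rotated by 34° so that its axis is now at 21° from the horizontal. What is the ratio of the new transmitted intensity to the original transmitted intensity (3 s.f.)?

Before rotation:
Unpolarized light through the first polarizer → I₁ = ½ I₀, now polarized at 10°.
I₂ = I₁ cos²(18° − 10°) = 0.5 I₀ · cos²(8°) = 0.4903 I₀.
I₃ = I₂ cos²(55° − 18°) = 0.4903 I₀ · cos²(37°) = 0.3127 I₀.
After rotation:
Unpolarized light through the first polarizer → I₁ = ½ I₀, now polarized at 10°.
I₂ = I₁ cos²(18° − 10°) = 0.5 I₀ · cos²(8°) = 0.4903 I₀.
I₃ = I₂ cos²(21° − 18°) = 0.4903 I₀ · cos²(3°) = 0.489 I₀.
Ratio = 0.489 / 0.3127 = 1.564.

I_new/I_old ≈ 1.56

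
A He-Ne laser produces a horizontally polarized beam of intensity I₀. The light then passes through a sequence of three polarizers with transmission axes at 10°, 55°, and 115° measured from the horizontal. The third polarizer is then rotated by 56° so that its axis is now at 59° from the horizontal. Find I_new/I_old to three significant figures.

I_new/I_old ≈ 3.98

Before rotation:
I₁ = I₀ cos²(10° − 0°) = I₀ cos²(10°) = 0.9698 I₀.
I₂ = I₁ cos²(55° − 10°) = 0.9698 I₀ · cos²(45°) = 0.4849 I₀.
I₃ = I₂ cos²(115° − 55°) = 0.4849 I₀ · cos²(60°) = 0.1212 I₀.
After rotation:
I₁ = I₀ cos²(10° − 0°) = I₀ cos²(10°) = 0.9698 I₀.
I₂ = I₁ cos²(55° − 10°) = 0.9698 I₀ · cos²(45°) = 0.4849 I₀.
I₃ = I₂ cos²(59° − 55°) = 0.4849 I₀ · cos²(4°) = 0.4826 I₀.
Ratio = 0.4826 / 0.1212 = 3.981.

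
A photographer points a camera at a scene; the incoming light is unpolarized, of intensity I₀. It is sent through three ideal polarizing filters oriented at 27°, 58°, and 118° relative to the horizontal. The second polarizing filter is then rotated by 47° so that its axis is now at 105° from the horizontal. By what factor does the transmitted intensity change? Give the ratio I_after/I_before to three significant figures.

I_new/I_old ≈ 0.223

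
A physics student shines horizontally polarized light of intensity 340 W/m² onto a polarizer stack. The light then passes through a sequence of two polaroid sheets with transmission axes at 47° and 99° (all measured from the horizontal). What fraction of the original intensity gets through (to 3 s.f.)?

I/I₀ ≈ 0.176

I₁ = 340 W/m² · cos²(47°) = 158.1 W/m².
I₂ = I₁ · cos²(52°) = 158.1 · 0.379 = 59.94 W/m².
Transmitted fraction = 0.1763.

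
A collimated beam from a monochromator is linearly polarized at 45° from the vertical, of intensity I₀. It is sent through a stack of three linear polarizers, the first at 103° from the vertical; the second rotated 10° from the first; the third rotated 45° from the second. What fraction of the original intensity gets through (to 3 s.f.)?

I₁ = I₀ cos²(103° − 45°) = I₀ cos²(58°) = 0.2808 I₀.
I₂ = I₁ cos²(10°) = 0.2808 · 0.9698 I₀ = 0.2723 I₀.
I₃ = I₂ cos²(45°) = 0.2723 · 0.5 I₀ = 0.1362 I₀.
Transmitted fraction = 0.1362.

≈ 0.136 I₀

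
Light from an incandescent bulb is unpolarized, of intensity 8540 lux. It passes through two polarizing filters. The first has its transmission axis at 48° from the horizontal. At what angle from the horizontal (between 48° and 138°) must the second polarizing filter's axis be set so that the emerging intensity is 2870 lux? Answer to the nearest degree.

Unpolarized light through the first polarizer → I₁ = ½ I₀, now polarized at 48°.
Target fraction: 2870 / 8540 lux = 0.3361 of I₀.
Need I₂/I₀ = 0.3361, so cos²(θ − 48°) = 0.3361 / 0.5 = 0.6721.
θ − 48° = arccos(√0.6721) = 34.9°, giving θ ≈ 48 + 34.9 = 82.9°.

θ ≈ 83°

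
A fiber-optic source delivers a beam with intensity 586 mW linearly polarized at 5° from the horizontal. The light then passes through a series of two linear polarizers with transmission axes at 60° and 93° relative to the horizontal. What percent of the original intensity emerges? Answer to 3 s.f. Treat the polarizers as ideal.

By Malus's law, I₁ = 586 mW · cos²(55°) = 192.8 mW.
I₂ = I₁ · cos²(33°) = 192.8 · 0.7034 = 135.6 mW.
That is 23.14% of the incident intensity.

≈ 23.1%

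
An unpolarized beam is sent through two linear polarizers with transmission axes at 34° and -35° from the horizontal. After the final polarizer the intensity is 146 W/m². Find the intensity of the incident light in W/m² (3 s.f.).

Unpolarized light through the first polarizer → I₁ = ½ I₀, now polarized at 34°.
I₂ = I₁ cos²(-35° − 34°) = 0.5 I₀ · cos²(69°) = 0.06421 I₀.
So 146 W/m² = 0.06421 I₀, giving I₀ = 146/0.06421 = 2274 W/m².

I₀ ≈ 2270 W/m²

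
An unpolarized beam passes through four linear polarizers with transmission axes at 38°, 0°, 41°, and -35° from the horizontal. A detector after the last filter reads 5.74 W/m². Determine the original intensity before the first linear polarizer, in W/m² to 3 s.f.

I₀ ≈ 555 W/m²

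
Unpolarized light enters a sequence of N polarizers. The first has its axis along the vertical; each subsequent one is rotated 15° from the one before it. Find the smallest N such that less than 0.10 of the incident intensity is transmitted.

N = 25

First polarizer halves the unpolarized light: factor 1/2.
Each further stage multiplies by cos²(15°) = 0.933.
After N polarizers: T = 0.5·0.933^(N−1). Require T < 0.10 ⇒ N−1 > ln(0.10/0.5)/ln(0.933) = 23.21, so N−1 ≥ 24 and N = 25.
Check: N=25 gives T = 0.09468 < 0.10; N=24 gives T = 0.1015.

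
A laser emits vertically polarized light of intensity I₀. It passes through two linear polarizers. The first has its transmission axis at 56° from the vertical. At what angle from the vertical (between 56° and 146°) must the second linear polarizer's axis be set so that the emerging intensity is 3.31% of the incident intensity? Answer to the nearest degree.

θ ≈ 127°

I₁ = I₀ cos²(56° − 0°) = I₀ cos²(56°) = 0.3127 I₀.
Need I₂/I₀ = 0.0331, so cos²(θ − 56°) = 0.0331 / 0.3127 = 0.1059.
θ − 56° = arccos(√0.1059) = 71.0°, giving θ ≈ 56 + 71.0 = 127.0°.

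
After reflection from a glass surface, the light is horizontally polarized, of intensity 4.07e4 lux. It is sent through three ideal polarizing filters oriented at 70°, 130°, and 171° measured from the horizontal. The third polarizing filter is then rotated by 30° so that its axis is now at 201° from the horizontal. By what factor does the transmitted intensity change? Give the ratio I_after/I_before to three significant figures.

I_new/I_old ≈ 0.186

Before rotation:
By Malus's law, I₁ = I₀ cos²(70° − 0°) = I₀ cos²(70°) = 0.117 I₀.
I₂ = I₁ cos²(130° − 70°) = 0.117 I₀ · cos²(60°) = 0.02924 I₀.
I₃ = I₂ cos²(171° − 130°) = 0.02924 I₀ · cos²(41°) = 0.01666 I₀.
After rotation:
I₁ = I₀ cos²(70° − 0°) = I₀ cos²(70°) = 0.117 I₀.
I₂ = I₁ cos²(130° − 70°) = 0.117 I₀ · cos²(60°) = 0.02924 I₀.
I₃ = I₂ cos²(201° − 130°) = 0.02924 I₀ · cos²(71°) = 0.0031 I₀.
Ratio = 0.0031 / 0.01666 = 0.1861.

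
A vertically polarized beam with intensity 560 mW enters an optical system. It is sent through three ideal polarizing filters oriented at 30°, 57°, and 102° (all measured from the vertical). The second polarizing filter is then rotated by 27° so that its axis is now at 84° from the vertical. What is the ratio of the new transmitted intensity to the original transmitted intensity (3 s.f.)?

I_new/I_old ≈ 0.787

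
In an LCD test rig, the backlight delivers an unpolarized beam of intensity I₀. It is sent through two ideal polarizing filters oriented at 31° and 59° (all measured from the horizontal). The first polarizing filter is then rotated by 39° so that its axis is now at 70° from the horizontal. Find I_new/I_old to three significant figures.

I_new/I_old ≈ 1.24

Before rotation:
Unpolarized light through the first polarizer → I₁ = ½ I₀, now polarized at 31°.
I₂ = I₁ cos²(59° − 31°) = 0.5 I₀ · cos²(28°) = 0.3898 I₀.
After rotation:
Unpolarized light through the first polarizer → I₁ = ½ I₀, now polarized at 70°.
I₂ = I₁ cos²(59° − 70°) = 0.5 I₀ · cos²(11°) = 0.4818 I₀.
Ratio = 0.4818 / 0.3898 = 1.236.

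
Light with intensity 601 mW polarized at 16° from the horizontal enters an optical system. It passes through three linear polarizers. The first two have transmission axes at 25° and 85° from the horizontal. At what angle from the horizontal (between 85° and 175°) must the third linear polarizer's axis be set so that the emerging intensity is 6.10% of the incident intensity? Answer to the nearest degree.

By Malus's law, I₁ = I₀ cos²(25° − 16°) = I₀ cos²(9°) = 0.9755 I₀.
I₂ = I₁ cos²(85° − 25°) = 0.9755 I₀ · cos²(60°) = 0.2439 I₀.
Need I₃/I₀ = 0.061, so cos²(θ − 85°) = 0.061 / 0.2439 = 0.2501.
θ − 85° = arccos(√0.2501) = 60.0°, giving θ ≈ 85 + 60.0 = 145.0°.

θ ≈ 145°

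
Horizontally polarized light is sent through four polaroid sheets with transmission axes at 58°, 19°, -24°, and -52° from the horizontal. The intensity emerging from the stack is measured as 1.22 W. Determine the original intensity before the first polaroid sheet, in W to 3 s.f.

I₀ ≈ 17.3 W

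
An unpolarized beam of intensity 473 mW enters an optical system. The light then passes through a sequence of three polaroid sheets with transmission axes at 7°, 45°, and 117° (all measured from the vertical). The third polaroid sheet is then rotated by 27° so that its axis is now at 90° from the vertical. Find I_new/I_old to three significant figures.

I_new/I_old ≈ 5.24

Before rotation:
Unpolarized light through the first polarizer → I₁ = ½ I₀, now polarized at 7°.
I₂ = I₁ cos²(45° − 7°) = 0.5 I₀ · cos²(38°) = 0.3105 I₀.
I₃ = I₂ cos²(117° − 45°) = 0.3105 I₀ · cos²(72°) = 0.02965 I₀.
After rotation:
Unpolarized light through the first polarizer → I₁ = ½ I₀, now polarized at 7°.
I₂ = I₁ cos²(45° − 7°) = 0.5 I₀ · cos²(38°) = 0.3105 I₀.
I₃ = I₂ cos²(90° − 45°) = 0.3105 I₀ · cos²(45°) = 0.1552 I₀.
Ratio = 0.1552 / 0.02965 = 5.236.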